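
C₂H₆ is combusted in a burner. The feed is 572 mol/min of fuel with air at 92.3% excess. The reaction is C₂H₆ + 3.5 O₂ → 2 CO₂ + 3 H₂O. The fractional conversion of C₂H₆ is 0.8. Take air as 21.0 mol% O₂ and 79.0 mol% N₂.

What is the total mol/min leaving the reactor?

19100 mol/min

Stoichiometric O₂ = 3.5 × 572 = 2002 mol/min; O₂ fed = 2002 × 1.923 = 3850 mol/min.
N₂ fed = 3850 × 79/21 = 14480 mol/min.
Fuel reacted = 0.8 × 572 → ξ = 457.6 mol/min.
Outlet (n = n₀ + ν ξ):
  C₂H₆: 572 − 1(457.6) = 114.4
  O₂: 3850 − 3.5(457.6) = 2248
  N₂: 14480 (inert)
  CO₂: 0 + 2(457.6) = 915.2
  H₂O: 0 + 3(457.6) = 1373
Total out = 114.4 + 2248 + 14480 + 915.2 + 1373 = 19130 mol/min.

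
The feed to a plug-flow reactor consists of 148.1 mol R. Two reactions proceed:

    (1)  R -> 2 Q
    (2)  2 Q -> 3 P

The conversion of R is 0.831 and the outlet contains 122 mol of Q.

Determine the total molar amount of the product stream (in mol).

Conversion of R: R consumed = 1ξ₁ = 0.831 × 148.1 → ξ₁ = 123.1 mol.
Q balance: n_Q = 0 + 2ξ₁ − 2ξ₂ = 122 → ξ₂ = (2·123.1 − 122)/2 = 62.07 mol.
Outlet amounts (n = n₀ + Σ ν·ξ):
  R: 148.1 − 1(123.1) = 25.03
  Q: 0 + 2(123.1) − 2(62.07) = 122
  P: 0 + 3(62.07) = 186.2
Total out = 25.03 + 122 + 186.2 = 333.2 mol.

333 mol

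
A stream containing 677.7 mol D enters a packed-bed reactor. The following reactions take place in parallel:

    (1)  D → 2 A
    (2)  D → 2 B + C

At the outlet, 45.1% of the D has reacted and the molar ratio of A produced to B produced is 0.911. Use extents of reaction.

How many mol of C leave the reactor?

160 mol

Conversion of D: D consumed = 0.451 × 677.7 = 305.6 mol = 1ξ₁ + 1ξ₂.
Selectivity: 2ξ₁ / (2ξ₂) = 0.911 → ξ₁ = 0.911 ξ₂.
Substitute: (1·0.911 + 1) ξ₂ = 305.6 → ξ₂ = 159.9 mol, ξ₁ = 145.7 mol.
Outlet amounts (n = n₀ + Σ ν·ξ):
  D: 677.7 − 1(145.7) − 1(159.9) = 372.1
  A: 0 + 2(145.7) = 291.4
  B: 0 + 2(159.9) = 319.9
  C: 0 + 1(159.9) = 159.9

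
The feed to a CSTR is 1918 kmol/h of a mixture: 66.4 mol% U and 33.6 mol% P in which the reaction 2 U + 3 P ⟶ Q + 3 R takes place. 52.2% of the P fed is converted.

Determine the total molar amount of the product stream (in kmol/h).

P reacted = 0.522 × 644.4 = 336.4 kmol/h; ν_P = −3, so ξ = 336.4/3 = 112.1 kmol/h.
Outlet amounts (n = n₀ + ν ξ):
  U: 1274 − 2(112.1) = 1049
  P: 644.4 − 3(112.1) = 308
  Q: 0 + 1(112.1) = 112.1
  R: 0 + 3(112.1) = 336.4
Total out = 1049 + 308 + 112.1 + 336.4 = 1806 kmol/h.

1810 kmol/h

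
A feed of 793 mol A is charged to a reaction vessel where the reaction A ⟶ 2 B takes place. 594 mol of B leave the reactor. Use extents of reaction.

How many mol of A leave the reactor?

496 mol

For B: n = n₀ + 2ξ → 594 = 0 + 2ξ, giving ξ = 297 mol.
Outlet amounts (n = n₀ + ν ξ):
  A: 793 − 1(297) = 496
  B: 0 + 2(297) = 594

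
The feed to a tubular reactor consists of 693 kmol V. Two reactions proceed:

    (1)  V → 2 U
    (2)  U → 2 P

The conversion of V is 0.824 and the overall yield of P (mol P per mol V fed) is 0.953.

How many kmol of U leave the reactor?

812 kmol

Conversion of V: V consumed = 1ξ₁ = 0.824 × 693 → ξ₁ = 571 kmol.
Yield of P: 2ξ₂ / 693 = 0.953 → ξ₂ = 330.2 kmol.
Outlet amounts (n = n₀ + Σ ν·ξ):
  V: 693 − 1(571) = 122
  U: 0 + 2(571) − 1(330.2) = 811.8
  P: 0 + 2(330.2) = 660.4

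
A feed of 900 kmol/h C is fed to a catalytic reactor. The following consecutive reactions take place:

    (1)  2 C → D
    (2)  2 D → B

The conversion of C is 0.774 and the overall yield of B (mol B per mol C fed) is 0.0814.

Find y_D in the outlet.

0.422

Conversion of C: C consumed = 2ξ₁ = 0.774 × 900 → ξ₁ = 348.3 kmol/h.
Yield of B: 1ξ₂ / 900 = 0.0814 → ξ₂ = 73.26 kmol/h.
Outlet amounts (n = n₀ + Σ ν·ξ):
  C: 900 − 2(348.3) = 203.4
  D: 0 + 1(348.3) − 2(73.26) = 201.8
  B: 0 + 1(73.26) = 73.26
Total out = 478.4 kmol/h; y_D = 201.8 / 478.4 = 0.4217.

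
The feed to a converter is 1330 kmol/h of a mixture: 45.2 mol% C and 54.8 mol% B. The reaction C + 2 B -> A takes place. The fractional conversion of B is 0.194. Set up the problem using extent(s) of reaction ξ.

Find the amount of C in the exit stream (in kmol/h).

B reacted = 0.194 × 728.8 = 141.4 kmol/h; ν_B = −2, so ξ = 141.4/2 = 70.7 kmol/h.
Outlet amounts (n = n₀ + ν ξ):
  C: 601.2 − 1(70.7) = 530.5
  B: 728.8 − 2(70.7) = 587.4
  A: 0 + 1(70.7) = 70.7

530 kmol/h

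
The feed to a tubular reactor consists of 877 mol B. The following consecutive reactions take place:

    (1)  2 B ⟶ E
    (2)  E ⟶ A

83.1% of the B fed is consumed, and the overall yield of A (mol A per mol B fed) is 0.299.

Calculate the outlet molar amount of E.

102 mol

Conversion of B: B consumed = 2ξ₁ = 0.831 × 877 → ξ₁ = 364.4 mol.
Yield of A: 1ξ₂ / 877 = 0.299 → ξ₂ = 262.2 mol.
Outlet amounts (n = n₀ + Σ ν·ξ):
  B: 877 − 2(364.4) = 148.2
  E: 0 + 1(364.4) − 1(262.2) = 102.2
  A: 0 + 1(262.2) = 262.2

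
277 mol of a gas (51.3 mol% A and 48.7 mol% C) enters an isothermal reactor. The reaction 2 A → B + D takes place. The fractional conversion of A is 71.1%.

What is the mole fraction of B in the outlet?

0.182

A reacted = 0.711 × 142.1 = 101 mol; ν_A = −2, so ξ = 101/2 = 50.52 mol.
Outlet amounts (n = n₀ + ν ξ):
  A: 142.1 − 2(50.52) = 41.07
  B: 0 + 1(50.52) = 50.52
  D: 0 + 1(50.52) = 50.52
  C: 134.9 (inert)
Total out = 277 mol; y_B = 50.52 / 277 = 0.1824.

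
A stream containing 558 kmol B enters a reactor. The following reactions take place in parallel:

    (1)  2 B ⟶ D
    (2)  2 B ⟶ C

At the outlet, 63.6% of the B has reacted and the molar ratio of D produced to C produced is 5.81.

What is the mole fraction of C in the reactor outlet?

Conversion of B: B consumed = 0.636 × 558 = 354.9 kmol = 2ξ₁ + 2ξ₂.
Selectivity: 1ξ₁ / (1ξ₂) = 5.81 → ξ₁ = 5.81 ξ₂.
Substitute: (2·5.81 + 2) ξ₂ = 354.9 → ξ₂ = 26.06 kmol, ξ₁ = 151.4 kmol.
Outlet amounts (n = n₀ + Σ ν·ξ):
  B: 558 − 2(151.4) − 2(26.06) = 203.1
  D: 0 + 1(151.4) = 151.4
  C: 0 + 1(26.06) = 26.06
Total out = 380.6 kmol; y_C = 26.06 / 380.6 = 0.06847.

0.0685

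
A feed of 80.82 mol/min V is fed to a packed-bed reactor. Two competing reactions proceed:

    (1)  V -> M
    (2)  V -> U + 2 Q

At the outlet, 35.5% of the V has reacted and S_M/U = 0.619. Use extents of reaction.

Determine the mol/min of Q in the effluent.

Conversion of V: V consumed = 0.355 × 80.82 = 28.69 mol/min = 1ξ₁ + 1ξ₂.
Selectivity: 1ξ₁ / (1ξ₂) = 0.619 → ξ₁ = 0.619 ξ₂.
Substitute: (1·0.619 + 1) ξ₂ = 28.69 → ξ₂ = 17.72 mol/min, ξ₁ = 10.97 mol/min.
Outlet amounts (n = n₀ + Σ ν·ξ):
  V: 80.82 − 1(10.97) − 1(17.72) = 52.13
  M: 0 + 1(10.97) = 10.97
  U: 0 + 1(17.72) = 17.72
  Q: 0 + 2(17.72) = 35.44

35.4 mol/min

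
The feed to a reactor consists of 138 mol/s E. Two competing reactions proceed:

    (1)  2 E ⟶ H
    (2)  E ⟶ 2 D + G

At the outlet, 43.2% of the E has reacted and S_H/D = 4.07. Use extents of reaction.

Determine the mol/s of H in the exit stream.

28.1 mol/s

Conversion of E: E consumed = 0.432 × 138 = 59.62 mol/s = 2ξ₁ + 1ξ₂.
Selectivity: 1ξ₁ / (2ξ₂) = 4.07 → ξ₁ = 8.14 ξ₂.
Substitute: (2·8.14 + 1) ξ₂ = 59.62 → ξ₂ = 3.45 mol/s, ξ₁ = 28.08 mol/s.
Outlet amounts (n = n₀ + Σ ν·ξ):
  E: 138 − 2(28.08) − 1(3.45) = 78.38
  H: 0 + 1(28.08) = 28.08
  D: 0 + 2(3.45) = 6.9
  G: 0 + 1(3.45) = 3.45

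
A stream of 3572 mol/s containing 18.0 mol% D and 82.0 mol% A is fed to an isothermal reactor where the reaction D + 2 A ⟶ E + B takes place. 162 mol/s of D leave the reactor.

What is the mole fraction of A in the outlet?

For D: n = n₀ − 1ξ → 162 = 643 − 1ξ, giving ξ = 481 mol/s.
Outlet amounts (n = n₀ + ν ξ):
  D: 643 − 1(481) = 162
  A: 2929 − 2(481) = 1967
  E: 0 + 1(481) = 481
  B: 0 + 1(481) = 481
Total out = 3091 mol/s; y_A = 1967 / 3091 = 0.6364.

0.636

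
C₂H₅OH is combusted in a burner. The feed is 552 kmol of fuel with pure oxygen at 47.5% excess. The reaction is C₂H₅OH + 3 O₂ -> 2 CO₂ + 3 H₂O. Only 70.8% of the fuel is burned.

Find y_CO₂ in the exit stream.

Stoichiometric O₂ = 3 × 552 = 1656 kmol; O₂ fed = 1656 × 1.475 = 2443 kmol.
Fuel reacted = 0.708 × 552 → ξ = 390.8 kmol.
Outlet (n = n₀ + ν ξ):
  C₂H₅OH: 552 − 1(390.8) = 161.2
  O₂: 2443 − 3(390.8) = 1270
  CO₂: 0 + 2(390.8) = 781.6
  H₂O: 0 + 3(390.8) = 1172
Total out = 3385 kmol; y_CO₂ = 781.6 / 3385 = 0.2309.

0.231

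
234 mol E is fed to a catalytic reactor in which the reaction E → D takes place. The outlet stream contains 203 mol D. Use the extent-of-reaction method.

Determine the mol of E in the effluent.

31 mol

For D: n = n₀ + 1ξ → 203 = 0 + 1ξ, giving ξ = 203 mol.
Outlet amounts (n = n₀ + ν ξ):
  E: 234 − 1(203) = 31
  D: 0 + 1(203) = 203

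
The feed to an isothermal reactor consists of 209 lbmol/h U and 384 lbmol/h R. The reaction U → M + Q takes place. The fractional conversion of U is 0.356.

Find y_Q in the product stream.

0.111

U reacted = 0.356 × 209 = 74.4 lbmol/h; ν_U = −1, so ξ = 74.4/1 = 74.4 lbmol/h.
Outlet amounts (n = n₀ + ν ξ):
  U: 209 − 1(74.4) = 134.6
  M: 0 + 1(74.4) = 74.4
  Q: 0 + 1(74.4) = 74.4
  R: 384 (inert)
Total out = 667.4 lbmol/h; y_Q = 74.4 / 667.4 = 0.1115.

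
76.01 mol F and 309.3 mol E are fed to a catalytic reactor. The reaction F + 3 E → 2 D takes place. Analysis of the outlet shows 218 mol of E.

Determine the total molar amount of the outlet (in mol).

For E: n = n₀ − 3ξ → 218 = 309.3 − 3ξ, giving ξ = 30.43 mol.
Outlet amounts (n = n₀ + ν ξ):
  F: 76.01 − 1(30.43) = 45.58
  E: 309.3 − 3(30.43) = 218
  D: 0 + 2(30.43) = 60.87
Total out = 45.58 + 218 + 60.87 = 324.4 mol.

324 mol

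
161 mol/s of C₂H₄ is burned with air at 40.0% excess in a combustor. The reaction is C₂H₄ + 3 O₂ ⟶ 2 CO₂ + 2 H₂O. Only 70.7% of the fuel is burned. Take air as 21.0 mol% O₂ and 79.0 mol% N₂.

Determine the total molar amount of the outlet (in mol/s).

3380 mol/s

Stoichiometric O₂ = 3 × 161 = 483 mol/s; O₂ fed = 483 × 1.400 = 676.2 mol/s.
N₂ fed = 676.2 × 79/21 = 2544 mol/s.
Fuel reacted = 0.707 × 161 → ξ = 113.8 mol/s.
Outlet (n = n₀ + ν ξ):
  C₂H₄: 161 − 1(113.8) = 47.17
  O₂: 676.2 − 3(113.8) = 334.7
  N₂: 2544 (inert)
  CO₂: 0 + 2(113.8) = 227.7
  H₂O: 0 + 2(113.8) = 227.7
Total out = 47.17 + 334.7 + 2544 + 227.7 + 227.7 = 3381 mol/s.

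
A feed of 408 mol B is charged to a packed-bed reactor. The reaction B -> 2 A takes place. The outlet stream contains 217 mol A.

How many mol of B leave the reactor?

For A: n = n₀ + 2ξ → 217 = 0 + 2ξ, giving ξ = 108.5 mol.
Outlet amounts (n = n₀ + ν ξ):
  B: 408 − 1(108.5) = 299.5
  A: 0 + 2(108.5) = 217

300 mol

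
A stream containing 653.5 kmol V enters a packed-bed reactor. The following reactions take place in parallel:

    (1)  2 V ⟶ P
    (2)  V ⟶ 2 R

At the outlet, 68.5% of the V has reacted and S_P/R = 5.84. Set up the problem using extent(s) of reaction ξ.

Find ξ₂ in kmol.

ξ₂ = 18.4 kmol

Conversion of V: V consumed = 0.685 × 653.5 = 447.6 kmol = 2ξ₁ + 1ξ₂.
Selectivity: 1ξ₁ / (2ξ₂) = 5.84 → ξ₁ = 11.68 ξ₂.
Substitute: (2·11.68 + 1) ξ₂ = 447.6 → ξ₂ = 18.38 kmol, ξ₁ = 214.6 kmol.
Outlet amounts (n = n₀ + Σ ν·ξ):
  V: 653.5 − 2(214.6) − 1(18.38) = 205.9
  P: 0 + 1(214.6) = 214.6
  R: 0 + 2(18.38) = 36.75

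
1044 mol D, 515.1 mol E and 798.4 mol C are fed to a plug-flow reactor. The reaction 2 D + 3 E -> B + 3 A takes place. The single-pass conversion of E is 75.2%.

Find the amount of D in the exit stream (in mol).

786 mol

E reacted = 0.752 × 515.1 = 387.4 mol; ν_E = −3, so ξ = 387.4/3 = 129.1 mol.
Outlet amounts (n = n₀ + ν ξ):
  D: 1044 − 2(129.1) = 785.8
  E: 515.1 − 3(129.1) = 127.7
  B: 0 + 1(129.1) = 129.1
  A: 0 + 3(129.1) = 387.4
  C: 798.4 (inert)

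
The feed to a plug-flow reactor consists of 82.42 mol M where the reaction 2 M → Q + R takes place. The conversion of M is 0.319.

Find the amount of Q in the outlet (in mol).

13.1 mol

M reacted = 0.319 × 82.42 = 26.29 mol; ν_M = −2, so ξ = 26.29/2 = 13.15 mol.
Outlet amounts (n = n₀ + ν ξ):
  M: 82.42 − 2(13.15) = 56.13
  Q: 0 + 1(13.15) = 13.15
  R: 0 + 1(13.15) = 13.15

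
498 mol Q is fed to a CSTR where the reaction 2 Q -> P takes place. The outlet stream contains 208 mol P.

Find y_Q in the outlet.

0.283

For P: n = n₀ + 1ξ → 208 = 0 + 1ξ, giving ξ = 208 mol.
Outlet amounts (n = n₀ + ν ξ):
  Q: 498 − 2(208) = 82
  P: 0 + 1(208) = 208
Total out = 290 mol; y_Q = 82 / 290 = 0.2828.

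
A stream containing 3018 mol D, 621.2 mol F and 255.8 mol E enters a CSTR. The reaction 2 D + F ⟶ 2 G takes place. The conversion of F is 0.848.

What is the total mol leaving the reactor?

3370 mol

F reacted = 0.848 × 621.2 = 526.8 mol; ν_F = −1, so ξ = 526.8/1 = 526.8 mol.
Outlet amounts (n = n₀ + ν ξ):
  D: 3018 − 2(526.8) = 1964
  F: 621.2 − 1(526.8) = 94.42
  G: 0 + 2(526.8) = 1054
  E: 255.8 (inert)
Total out = 1964 + 94.42 + 1054 + 255.8 = 3368 mol.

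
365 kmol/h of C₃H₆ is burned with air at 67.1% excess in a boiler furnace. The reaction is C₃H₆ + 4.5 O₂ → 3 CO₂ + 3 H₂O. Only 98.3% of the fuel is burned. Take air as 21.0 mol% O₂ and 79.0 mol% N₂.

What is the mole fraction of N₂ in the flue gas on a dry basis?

Stoichiometric O₂ = 4.5 × 365 = 1642 kmol/h; O₂ fed = 1642 × 1.671 = 2745 kmol/h.
N₂ fed = 2745 × 79/21 = 10320 kmol/h.
Fuel reacted = 0.983 × 365 → ξ = 358.8 kmol/h.
Outlet (n = n₀ + ν ξ):
  C₃H₆: 365 − 1(358.8) = 6.205
  O₂: 2745 − 4.5(358.8) = 1130
  N₂: 10320 (inert)
  CO₂: 0 + 3(358.8) = 1076
  H₂O: 0 + 3(358.8) = 1076
Dry total = 12540 kmol/h; y_N₂ (dry) = 10320 / 12540 = 0.8235.

0.824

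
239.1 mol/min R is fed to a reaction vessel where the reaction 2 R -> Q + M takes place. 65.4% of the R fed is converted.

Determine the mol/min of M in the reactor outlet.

78.2 mol/min

R reacted = 0.654 × 239.1 = 156.4 mol/min; ν_R = −2, so ξ = 156.4/2 = 78.19 mol/min.
Outlet amounts (n = n₀ + ν ξ):
  R: 239.1 − 2(78.19) = 82.73
  Q: 0 + 1(78.19) = 78.19
  M: 0 + 1(78.19) = 78.19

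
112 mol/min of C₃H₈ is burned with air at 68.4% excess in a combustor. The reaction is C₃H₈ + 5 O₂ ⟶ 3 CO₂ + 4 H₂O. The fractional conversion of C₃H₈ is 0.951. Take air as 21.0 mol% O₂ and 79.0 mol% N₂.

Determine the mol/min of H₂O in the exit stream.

Stoichiometric O₂ = 5 × 112 = 560 mol/min; O₂ fed = 560 × 1.684 = 943 mol/min.
N₂ fed = 943 × 79/21 = 3548 mol/min.
Fuel reacted = 0.951 × 112 → ξ = 106.5 mol/min.
Outlet (n = n₀ + ν ξ):
  C₃H₈: 112 − 1(106.5) = 5.488
  O₂: 943 − 5(106.5) = 410.5
  N₂: 3548 (inert)
  CO₂: 0 + 3(106.5) = 319.5
  H₂O: 0 + 4(106.5) = 426

426 mol/min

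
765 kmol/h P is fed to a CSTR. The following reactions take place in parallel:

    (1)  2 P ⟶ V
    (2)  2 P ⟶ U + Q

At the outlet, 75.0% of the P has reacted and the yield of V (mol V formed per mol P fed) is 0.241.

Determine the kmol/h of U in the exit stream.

Yield of V: 1ξ₁ / 765 = 0.241 → ξ₁ = 184.4 kmol/h.
Conversion of P: 2ξ₁ + 2ξ₂ = 0.75 × 765 = 573.8 → ξ₂ = 102.5 kmol/h.
Outlet amounts (n = n₀ + Σ ν·ξ):
  P: 765 − 2(184.4) − 2(102.5) = 191.2
  V: 0 + 1(184.4) = 184.4
  U: 0 + 1(102.5) = 102.5
  Q: 0 + 1(102.5) = 102.5

103 kmol/h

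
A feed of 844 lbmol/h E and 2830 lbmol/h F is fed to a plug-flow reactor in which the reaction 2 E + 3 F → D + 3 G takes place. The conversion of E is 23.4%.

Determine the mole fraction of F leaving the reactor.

0.709

E reacted = 0.234 × 844 = 197.5 lbmol/h; ν_E = −2, so ξ = 197.5/2 = 98.75 lbmol/h.
Outlet amounts (n = n₀ + ν ξ):
  E: 844 − 2(98.75) = 646.5
  F: 2830 − 3(98.75) = 2534
  D: 0 + 1(98.75) = 98.75
  G: 0 + 3(98.75) = 296.2
Total out = 3575 lbmol/h; y_F = 2534 / 3575 = 0.7087.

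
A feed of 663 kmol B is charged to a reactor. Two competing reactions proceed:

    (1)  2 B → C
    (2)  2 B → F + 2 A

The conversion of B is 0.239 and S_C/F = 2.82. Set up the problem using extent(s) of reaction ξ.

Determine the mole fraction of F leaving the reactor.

0.0332

Conversion of B: B consumed = 0.239 × 663 = 158.5 kmol = 2ξ₁ + 2ξ₂.
Selectivity: 1ξ₁ / (1ξ₂) = 2.82 → ξ₁ = 2.82 ξ₂.
Substitute: (2·2.82 + 2) ξ₂ = 158.5 → ξ₂ = 20.74 kmol, ξ₁ = 58.49 kmol.
Outlet amounts (n = n₀ + Σ ν·ξ):
  B: 663 − 2(58.49) − 2(20.74) = 504.5
  C: 0 + 1(58.49) = 58.49
  F: 0 + 1(20.74) = 20.74
  A: 0 + 2(20.74) = 41.48
Total out = 625.3 kmol; y_F = 20.74 / 625.3 = 0.03317.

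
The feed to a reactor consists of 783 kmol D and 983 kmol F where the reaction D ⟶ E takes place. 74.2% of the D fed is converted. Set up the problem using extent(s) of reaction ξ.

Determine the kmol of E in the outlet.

D reacted = 0.742 × 783 = 581 kmol; ν_D = −1, so ξ = 581/1 = 581 kmol.
Outlet amounts (n = n₀ + ν ξ):
  D: 783 − 1(581) = 202
  E: 0 + 1(581) = 581
  F: 983 (inert)

581 kmol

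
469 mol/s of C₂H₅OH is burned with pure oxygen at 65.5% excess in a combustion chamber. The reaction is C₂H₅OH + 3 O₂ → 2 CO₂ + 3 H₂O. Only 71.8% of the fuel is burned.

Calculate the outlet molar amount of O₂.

Stoichiometric O₂ = 3 × 469 = 1407 mol/s; O₂ fed = 1407 × 1.655 = 2329 mol/s.
Fuel reacted = 0.718 × 469 → ξ = 336.7 mol/s.
Outlet (n = n₀ + ν ξ):
  C₂H₅OH: 469 − 1(336.7) = 132.3
  O₂: 2329 − 3(336.7) = 1318
  CO₂: 0 + 2(336.7) = 673.5
  H₂O: 0 + 3(336.7) = 1010

1320 mol/s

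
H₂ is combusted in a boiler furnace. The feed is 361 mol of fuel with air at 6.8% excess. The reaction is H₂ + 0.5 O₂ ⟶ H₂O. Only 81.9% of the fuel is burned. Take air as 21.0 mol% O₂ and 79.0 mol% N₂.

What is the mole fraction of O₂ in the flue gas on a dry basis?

0.0538

Stoichiometric O₂ = 0.5 × 361 = 180.5 mol; O₂ fed = 180.5 × 1.068 = 192.8 mol.
N₂ fed = 192.8 × 79/21 = 725.2 mol.
Fuel reacted = 0.819 × 361 → ξ = 295.7 mol.
Outlet (n = n₀ + ν ξ):
  H₂: 361 − 1(295.7) = 65.34
  O₂: 192.8 − 0.5(295.7) = 44.94
  N₂: 725.2 (inert)
  H₂O: 0 + 1(295.7) = 295.7
Dry total = 835.5 mol; y_O₂ (dry) = 44.94 / 835.5 = 0.05379.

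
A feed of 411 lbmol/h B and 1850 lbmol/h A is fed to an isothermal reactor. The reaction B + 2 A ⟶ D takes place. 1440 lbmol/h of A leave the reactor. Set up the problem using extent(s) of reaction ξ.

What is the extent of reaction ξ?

ξ = 205 lbmol/h

For A: n = n₀ − 2ξ → 1440 = 1850 − 2ξ, giving ξ = 205 lbmol/h.
Outlet amounts (n = n₀ + ν ξ):
  B: 411 − 1(205) = 206
  A: 1850 − 2(205) = 1440
  D: 0 + 1(205) = 205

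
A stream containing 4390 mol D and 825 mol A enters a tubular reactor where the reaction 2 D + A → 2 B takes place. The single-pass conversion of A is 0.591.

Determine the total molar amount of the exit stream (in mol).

4730 mol

A reacted = 0.591 × 825 = 487.6 mol; ν_A = −1, so ξ = 487.6/1 = 487.6 mol.
Outlet amounts (n = n₀ + ν ξ):
  D: 4390 − 2(487.6) = 3415
  A: 825 − 1(487.6) = 337.4
  B: 0 + 2(487.6) = 975.1
Total out = 3415 + 337.4 + 975.1 = 4727 mol.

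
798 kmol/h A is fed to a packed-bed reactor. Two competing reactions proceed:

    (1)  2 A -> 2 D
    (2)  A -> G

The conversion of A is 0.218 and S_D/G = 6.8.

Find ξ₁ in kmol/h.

Conversion of A: A consumed = 0.218 × 798 = 174 kmol/h = 2ξ₁ + 1ξ₂.
Selectivity: 2ξ₁ / (1ξ₂) = 6.8 → ξ₁ = 3.4 ξ₂.
Substitute: (2·3.4 + 1) ξ₂ = 174 → ξ₂ = 22.3 kmol/h, ξ₁ = 75.83 kmol/h.
Outlet amounts (n = n₀ + Σ ν·ξ):
  A: 798 − 2(75.83) − 1(22.3) = 624
  D: 0 + 2(75.83) = 151.7
  G: 0 + 1(22.3) = 22.3

ξ₁ = 75.8 kmol/h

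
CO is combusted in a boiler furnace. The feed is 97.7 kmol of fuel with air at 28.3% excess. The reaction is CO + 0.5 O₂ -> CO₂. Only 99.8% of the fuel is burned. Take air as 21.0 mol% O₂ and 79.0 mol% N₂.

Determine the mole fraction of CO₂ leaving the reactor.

0.281

Stoichiometric O₂ = 0.5 × 97.7 = 48.85 kmol; O₂ fed = 48.85 × 1.283 = 62.67 kmol.
N₂ fed = 62.67 × 79/21 = 235.8 kmol.
Fuel reacted = 0.998 × 97.7 → ξ = 97.5 kmol.
Outlet (n = n₀ + ν ξ):
  CO: 97.7 − 1(97.5) = 0.1954
  O₂: 62.67 − 0.5(97.5) = 13.92
  N₂: 235.8 (inert)
  CO₂: 0 + 1(97.5) = 97.5
Total out = 347.4 kmol; y_CO₂ = 97.5 / 347.4 = 0.2807.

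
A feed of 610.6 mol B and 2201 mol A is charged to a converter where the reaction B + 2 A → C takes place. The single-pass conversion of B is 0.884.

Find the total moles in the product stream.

B reacted = 0.884 × 610.6 = 539.8 mol; ν_B = −1, so ξ = 539.8/1 = 539.8 mol.
Outlet amounts (n = n₀ + ν ξ):
  B: 610.6 − 1(539.8) = 70.83
  A: 2201 − 2(539.8) = 1121
  C: 0 + 1(539.8) = 539.8
Total out = 70.83 + 1121 + 539.8 = 1732 mol.

1730 mol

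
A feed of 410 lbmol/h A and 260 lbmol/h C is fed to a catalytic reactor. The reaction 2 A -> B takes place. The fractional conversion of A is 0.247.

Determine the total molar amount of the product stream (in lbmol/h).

A reacted = 0.247 × 410 = 101.3 lbmol/h; ν_A = −2, so ξ = 101.3/2 = 50.63 lbmol/h.
Outlet amounts (n = n₀ + ν ξ):
  A: 410 − 2(50.63) = 308.7
  B: 0 + 1(50.63) = 50.63
  C: 260 (inert)
Total out = 308.7 + 50.63 + 260 = 619.4 lbmol/h.

619 lbmol/h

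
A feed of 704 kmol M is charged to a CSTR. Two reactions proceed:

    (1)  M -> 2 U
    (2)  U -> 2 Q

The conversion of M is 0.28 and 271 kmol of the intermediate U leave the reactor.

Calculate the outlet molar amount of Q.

Conversion of M: M consumed = 1ξ₁ = 0.28 × 704 → ξ₁ = 197.1 kmol.
U balance: n_U = 0 + 2ξ₁ − 1ξ₂ = 271 → ξ₂ = (2·197.1 − 271)/1 = 123.2 kmol.
Outlet amounts (n = n₀ + Σ ν·ξ):
  M: 704 − 1(197.1) = 506.9
  U: 0 + 2(197.1) − 1(123.2) = 271
  Q: 0 + 2(123.2) = 246.5

246 kmol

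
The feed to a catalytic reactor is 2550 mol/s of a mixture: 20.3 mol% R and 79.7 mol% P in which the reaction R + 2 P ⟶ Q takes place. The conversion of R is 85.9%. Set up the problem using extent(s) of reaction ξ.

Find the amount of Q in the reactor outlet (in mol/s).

R reacted = 0.859 × 517.6 = 444.7 mol/s; ν_R = −1, so ξ = 444.7/1 = 444.7 mol/s.
Outlet amounts (n = n₀ + ν ξ):
  R: 517.6 − 1(444.7) = 72.99
  P: 2032 − 2(444.7) = 1143
  Q: 0 + 1(444.7) = 444.7

445 mol/s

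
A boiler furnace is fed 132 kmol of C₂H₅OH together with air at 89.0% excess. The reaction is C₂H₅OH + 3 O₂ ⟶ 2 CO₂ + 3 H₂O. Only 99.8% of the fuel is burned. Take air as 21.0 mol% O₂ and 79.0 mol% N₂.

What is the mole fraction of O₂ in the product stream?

Stoichiometric O₂ = 3 × 132 = 396 kmol; O₂ fed = 396 × 1.890 = 748.4 kmol.
N₂ fed = 748.4 × 79/21 = 2816 kmol.
Fuel reacted = 0.998 × 132 → ξ = 131.7 kmol.
Outlet (n = n₀ + ν ξ):
  C₂H₅OH: 132 − 1(131.7) = 0.264
  O₂: 748.4 − 3(131.7) = 353.2
  N₂: 2816 (inert)
  CO₂: 0 + 2(131.7) = 263.5
  H₂O: 0 + 3(131.7) = 395.2
Total out = 3828 kmol; y_O₂ = 353.2 / 3828 = 0.09228.

0.0923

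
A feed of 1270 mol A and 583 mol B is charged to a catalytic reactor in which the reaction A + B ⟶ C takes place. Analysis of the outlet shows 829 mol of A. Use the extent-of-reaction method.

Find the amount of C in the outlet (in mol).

For A: n = n₀ − 1ξ → 829 = 1270 − 1ξ, giving ξ = 441 mol.
Outlet amounts (n = n₀ + ν ξ):
  A: 1270 − 1(441) = 829
  B: 583 − 1(441) = 142
  C: 0 + 1(441) = 441

441 mol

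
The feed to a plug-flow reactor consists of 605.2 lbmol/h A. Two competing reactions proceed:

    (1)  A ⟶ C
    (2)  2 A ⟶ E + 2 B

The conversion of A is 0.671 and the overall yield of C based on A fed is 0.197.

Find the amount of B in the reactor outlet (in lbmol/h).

Yield of C: 1ξ₁ / 605.2 = 0.197 → ξ₁ = 119.2 lbmol/h.
Conversion of A: 1ξ₁ + 2ξ₂ = 0.671 × 605.2 = 406.1 → ξ₂ = 143.4 lbmol/h.
Outlet amounts (n = n₀ + Σ ν·ξ):
  A: 605.2 − 1(119.2) − 2(143.4) = 199.1
  C: 0 + 1(119.2) = 119.2
  E: 0 + 1(143.4) = 143.4
  B: 0 + 2(143.4) = 286.9

287 lbmol/h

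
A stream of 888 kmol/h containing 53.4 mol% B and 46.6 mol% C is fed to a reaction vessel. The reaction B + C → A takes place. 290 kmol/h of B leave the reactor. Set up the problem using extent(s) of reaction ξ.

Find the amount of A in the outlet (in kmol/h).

184 kmol/h

For B: n = n₀ − 1ξ → 290 = 474.2 − 1ξ, giving ξ = 184.2 kmol/h.
Outlet amounts (n = n₀ + ν ξ):
  B: 474.2 − 1(184.2) = 290
  C: 413.8 − 1(184.2) = 229.6
  A: 0 + 1(184.2) = 184.2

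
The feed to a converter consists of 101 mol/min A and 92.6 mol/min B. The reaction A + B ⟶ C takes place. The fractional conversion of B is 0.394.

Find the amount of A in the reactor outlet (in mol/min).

64.5 mol/min

B reacted = 0.394 × 92.6 = 36.48 mol/min; ν_B = −1, so ξ = 36.48/1 = 36.48 mol/min.
Outlet amounts (n = n₀ + ν ξ):
  A: 101 − 1(36.48) = 64.52
  B: 92.6 − 1(36.48) = 56.12
  C: 0 + 1(36.48) = 36.48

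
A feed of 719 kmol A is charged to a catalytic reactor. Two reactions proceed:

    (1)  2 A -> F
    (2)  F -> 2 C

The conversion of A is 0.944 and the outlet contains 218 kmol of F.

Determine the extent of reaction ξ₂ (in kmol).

ξ₂ = 121 kmol

Conversion of A: A consumed = 2ξ₁ = 0.944 × 719 → ξ₁ = 339.4 kmol.
F balance: n_F = 0 + 1ξ₁ − 1ξ₂ = 218 → ξ₂ = (1·339.4 − 218)/1 = 121.4 kmol.
Outlet amounts (n = n₀ + Σ ν·ξ):
  A: 719 − 2(339.4) = 40.26
  F: 0 + 1(339.4) − 1(121.4) = 218
  C: 0 + 2(121.4) = 242.7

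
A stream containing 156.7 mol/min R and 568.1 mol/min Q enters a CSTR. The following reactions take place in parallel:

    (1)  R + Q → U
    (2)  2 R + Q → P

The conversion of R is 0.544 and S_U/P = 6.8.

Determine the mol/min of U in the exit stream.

65.9 mol/min

Conversion of R: R consumed = 0.544 × 156.7 = 85.24 mol/min = 1ξ₁ + 2ξ₂.
Selectivity: 1ξ₁ / (1ξ₂) = 6.8 → ξ₁ = 6.8 ξ₂.
Substitute: (1·6.8 + 2) ξ₂ = 85.24 → ξ₂ = 9.687 mol/min, ξ₁ = 65.87 mol/min.
Outlet amounts (n = n₀ + Σ ν·ξ):
  R: 156.7 − 1(65.87) − 2(9.687) = 71.46
  Q: 568.1 − 1(65.87) − 1(9.687) = 492.5
  U: 0 + 1(65.87) = 65.87
  P: 0 + 1(9.687) = 9.687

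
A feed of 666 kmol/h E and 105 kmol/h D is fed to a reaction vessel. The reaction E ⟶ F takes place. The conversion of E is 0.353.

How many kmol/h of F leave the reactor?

235 kmol/h

E reacted = 0.353 × 666 = 235.1 kmol/h; ν_E = −1, so ξ = 235.1/1 = 235.1 kmol/h.
Outlet amounts (n = n₀ + ν ξ):
  E: 666 − 1(235.1) = 430.9
  F: 0 + 1(235.1) = 235.1
  D: 105 (inert)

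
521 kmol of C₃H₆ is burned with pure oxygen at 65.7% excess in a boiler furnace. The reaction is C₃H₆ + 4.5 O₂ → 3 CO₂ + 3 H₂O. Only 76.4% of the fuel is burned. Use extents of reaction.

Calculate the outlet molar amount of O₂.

Stoichiometric O₂ = 4.5 × 521 = 2344 kmol; O₂ fed = 2344 × 1.657 = 3885 kmol.
Fuel reacted = 0.764 × 521 → ξ = 398 kmol.
Outlet (n = n₀ + ν ξ):
  C₃H₆: 521 − 1(398) = 123
  O₂: 3885 − 4.5(398) = 2094
  CO₂: 0 + 3(398) = 1194
  H₂O: 0 + 3(398) = 1194

2090 kmol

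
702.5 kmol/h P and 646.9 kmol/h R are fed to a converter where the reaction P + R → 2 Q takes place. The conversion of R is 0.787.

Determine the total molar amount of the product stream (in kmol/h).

R reacted = 0.787 × 646.9 = 509.1 kmol/h; ν_R = −1, so ξ = 509.1/1 = 509.1 kmol/h.
Outlet amounts (n = n₀ + ν ξ):
  P: 702.5 − 1(509.1) = 193.4
  R: 646.9 − 1(509.1) = 137.8
  Q: 0 + 2(509.1) = 1018
Total out = 193.4 + 137.8 + 1018 = 1349 kmol/h.

1350 kmol/h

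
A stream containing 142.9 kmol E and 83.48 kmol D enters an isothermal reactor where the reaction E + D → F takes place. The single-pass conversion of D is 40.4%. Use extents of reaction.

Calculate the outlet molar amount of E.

D reacted = 0.404 × 83.48 = 33.73 kmol; ν_D = −1, so ξ = 33.73/1 = 33.73 kmol.
Outlet amounts (n = n₀ + ν ξ):
  E: 142.9 − 1(33.73) = 109.2
  D: 83.48 − 1(33.73) = 49.75
  F: 0 + 1(33.73) = 33.73

109 kmol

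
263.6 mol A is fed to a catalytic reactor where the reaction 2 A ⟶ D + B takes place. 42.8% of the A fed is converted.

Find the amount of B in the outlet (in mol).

56.4 mol

A reacted = 0.428 × 263.6 = 112.8 mol; ν_A = −2, so ξ = 112.8/2 = 56.41 mol.
Outlet amounts (n = n₀ + ν ξ):
  A: 263.6 − 2(56.41) = 150.8
  D: 0 + 1(56.41) = 56.41
  B: 0 + 1(56.41) = 56.41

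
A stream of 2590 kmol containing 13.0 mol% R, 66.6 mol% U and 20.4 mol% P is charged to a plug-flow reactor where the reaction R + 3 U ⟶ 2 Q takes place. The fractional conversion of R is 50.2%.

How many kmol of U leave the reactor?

1220 kmol

R reacted = 0.502 × 336.7 = 169 kmol; ν_R = −1, so ξ = 169/1 = 169 kmol.
Outlet amounts (n = n₀ + ν ξ):
  R: 336.7 − 1(169) = 167.7
  U: 1725 − 3(169) = 1218
  Q: 0 + 2(169) = 338
  P: 528.4 (inert)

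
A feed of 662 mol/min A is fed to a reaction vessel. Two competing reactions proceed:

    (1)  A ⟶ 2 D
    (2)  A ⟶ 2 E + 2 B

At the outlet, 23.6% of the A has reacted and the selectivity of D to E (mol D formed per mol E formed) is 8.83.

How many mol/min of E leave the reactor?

31.8 mol/min

Conversion of A: A consumed = 0.236 × 662 = 156.2 mol/min = 1ξ₁ + 1ξ₂.
Selectivity: 2ξ₁ / (2ξ₂) = 8.83 → ξ₁ = 8.83 ξ₂.
Substitute: (1·8.83 + 1) ξ₂ = 156.2 → ξ₂ = 15.89 mol/min, ξ₁ = 140.3 mol/min.
Outlet amounts (n = n₀ + Σ ν·ξ):
  A: 662 − 1(140.3) − 1(15.89) = 505.8
  D: 0 + 2(140.3) = 280.7
  E: 0 + 2(15.89) = 31.79
  B: 0 + 2(15.89) = 31.79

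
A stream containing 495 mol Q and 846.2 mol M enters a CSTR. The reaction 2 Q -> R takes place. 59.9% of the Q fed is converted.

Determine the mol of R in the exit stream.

Q reacted = 0.599 × 495 = 296.5 mol; ν_Q = −2, so ξ = 296.5/2 = 148.3 mol.
Outlet amounts (n = n₀ + ν ξ):
  Q: 495 − 2(148.3) = 198.5
  R: 0 + 1(148.3) = 148.3
  M: 846.2 (inert)

148 mol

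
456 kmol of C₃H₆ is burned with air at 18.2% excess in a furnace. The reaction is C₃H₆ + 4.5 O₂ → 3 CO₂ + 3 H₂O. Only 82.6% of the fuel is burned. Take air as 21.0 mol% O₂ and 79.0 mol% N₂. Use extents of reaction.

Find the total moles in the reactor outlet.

12200 kmol

Stoichiometric O₂ = 4.5 × 456 = 2052 kmol; O₂ fed = 2052 × 1.182 = 2425 kmol.
N₂ fed = 2425 × 79/21 = 9124 kmol.
Fuel reacted = 0.826 × 456 → ξ = 376.7 kmol.
Outlet (n = n₀ + ν ξ):
  C₃H₆: 456 − 1(376.7) = 79.34
  O₂: 2425 − 4.5(376.7) = 730.5
  N₂: 9124 (inert)
  CO₂: 0 + 3(376.7) = 1130
  H₂O: 0 + 3(376.7) = 1130
Total out = 79.34 + 730.5 + 9124 + 1130 + 1130 = 12190 kmol.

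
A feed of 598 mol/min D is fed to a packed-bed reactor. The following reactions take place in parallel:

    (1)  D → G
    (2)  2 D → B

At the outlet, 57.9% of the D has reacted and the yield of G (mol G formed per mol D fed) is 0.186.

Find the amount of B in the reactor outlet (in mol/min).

118 mol/min

Yield of G: 1ξ₁ / 598 = 0.186 → ξ₁ = 111.2 mol/min.
Conversion of D: 1ξ₁ + 2ξ₂ = 0.579 × 598 = 346.2 → ξ₂ = 117.5 mol/min.
Outlet amounts (n = n₀ + Σ ν·ξ):
  D: 598 − 1(111.2) − 2(117.5) = 251.8
  G: 0 + 1(111.2) = 111.2
  B: 0 + 1(117.5) = 117.5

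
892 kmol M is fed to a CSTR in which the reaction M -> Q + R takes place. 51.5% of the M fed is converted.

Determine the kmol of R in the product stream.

M reacted = 0.515 × 892 = 459.4 kmol; ν_M = −1, so ξ = 459.4/1 = 459.4 kmol.
Outlet amounts (n = n₀ + ν ξ):
  M: 892 − 1(459.4) = 432.6
  Q: 0 + 1(459.4) = 459.4
  R: 0 + 1(459.4) = 459.4

459 kmol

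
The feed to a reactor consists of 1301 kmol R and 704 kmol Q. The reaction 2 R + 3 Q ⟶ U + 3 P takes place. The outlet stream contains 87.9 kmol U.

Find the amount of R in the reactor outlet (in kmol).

1130 kmol

For U: n = n₀ + 1ξ → 87.9 = 0 + 1ξ, giving ξ = 87.9 kmol.
Outlet amounts (n = n₀ + ν ξ):
  R: 1301 − 2(87.9) = 1125
  Q: 704 − 3(87.9) = 440.3
  U: 0 + 1(87.9) = 87.9
  P: 0 + 3(87.9) = 263.7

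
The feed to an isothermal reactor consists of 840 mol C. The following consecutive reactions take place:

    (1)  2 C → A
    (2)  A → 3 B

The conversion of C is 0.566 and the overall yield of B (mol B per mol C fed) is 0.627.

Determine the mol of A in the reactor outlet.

Conversion of C: C consumed = 2ξ₁ = 0.566 × 840 → ξ₁ = 237.7 mol.
Yield of B: 3ξ₂ / 840 = 0.627 → ξ₂ = 175.6 mol.
Outlet amounts (n = n₀ + Σ ν·ξ):
  C: 840 − 2(237.7) = 364.6
  A: 0 + 1(237.7) − 1(175.6) = 62.16
  B: 0 + 3(175.6) = 526.7

62.2 mol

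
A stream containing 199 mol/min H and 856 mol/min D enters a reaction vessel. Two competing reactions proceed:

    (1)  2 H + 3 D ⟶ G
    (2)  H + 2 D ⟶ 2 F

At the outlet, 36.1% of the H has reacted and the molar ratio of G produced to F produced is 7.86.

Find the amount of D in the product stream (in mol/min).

Conversion of H: H consumed = 0.361 × 199 = 71.84 mol/min = 2ξ₁ + 1ξ₂.
Selectivity: 1ξ₁ / (2ξ₂) = 7.86 → ξ₁ = 15.72 ξ₂.
Substitute: (2·15.72 + 1) ξ₂ = 71.84 → ξ₂ = 2.215 mol/min, ξ₁ = 34.81 mol/min.
Outlet amounts (n = n₀ + Σ ν·ξ):
  H: 199 − 2(34.81) − 1(2.215) = 127.2
  D: 856 − 3(34.81) − 2(2.215) = 747.1
  G: 0 + 1(34.81) = 34.81
  F: 0 + 2(2.215) = 4.429

747 mol/min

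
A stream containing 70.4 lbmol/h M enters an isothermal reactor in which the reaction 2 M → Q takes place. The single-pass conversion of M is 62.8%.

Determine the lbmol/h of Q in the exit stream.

M reacted = 0.628 × 70.4 = 44.21 lbmol/h; ν_M = −2, so ξ = 44.21/2 = 22.11 lbmol/h.
Outlet amounts (n = n₀ + ν ξ):
  M: 70.4 − 2(22.11) = 26.19
  Q: 0 + 1(22.11) = 22.11

22.1 lbmol/h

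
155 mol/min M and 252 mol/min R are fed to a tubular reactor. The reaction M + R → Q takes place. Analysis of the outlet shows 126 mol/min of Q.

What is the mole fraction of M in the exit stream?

0.103

For Q: n = n₀ + 1ξ → 126 = 0 + 1ξ, giving ξ = 126 mol/min.
Outlet amounts (n = n₀ + ν ξ):
  M: 155 − 1(126) = 29
  R: 252 − 1(126) = 126
  Q: 0 + 1(126) = 126
Total out = 281 mol/min; y_M = 29 / 281 = 0.1032.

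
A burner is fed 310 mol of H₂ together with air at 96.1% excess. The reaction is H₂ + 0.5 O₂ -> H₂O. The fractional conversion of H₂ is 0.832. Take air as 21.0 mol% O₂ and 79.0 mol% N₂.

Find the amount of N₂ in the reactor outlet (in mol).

1140 mol

Stoichiometric O₂ = 0.5 × 310 = 155 mol; O₂ fed = 155 × 1.961 = 304 mol.
N₂ fed = 304 × 79/21 = 1143 mol.
Fuel reacted = 0.832 × 310 → ξ = 257.9 mol.
Outlet (n = n₀ + ν ξ):
  H₂: 310 − 1(257.9) = 52.08
  O₂: 304 − 0.5(257.9) = 175
  N₂: 1143 (inert)
  H₂O: 0 + 1(257.9) = 257.9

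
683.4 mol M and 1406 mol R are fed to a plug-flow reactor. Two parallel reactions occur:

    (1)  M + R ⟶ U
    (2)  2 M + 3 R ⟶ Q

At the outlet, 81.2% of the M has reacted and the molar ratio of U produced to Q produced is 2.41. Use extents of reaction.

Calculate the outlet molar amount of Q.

Conversion of M: M consumed = 0.812 × 683.4 = 554.9 mol = 1ξ₁ + 2ξ₂.
Selectivity: 1ξ₁ / (1ξ₂) = 2.41 → ξ₁ = 2.41 ξ₂.
Substitute: (1·2.41 + 2) ξ₂ = 554.9 → ξ₂ = 125.8 mol, ξ₁ = 303.3 mol.
Outlet amounts (n = n₀ + Σ ν·ξ):
  M: 683.4 − 1(303.3) − 2(125.8) = 128.5
  R: 1406 − 1(303.3) − 3(125.8) = 725.2
  U: 0 + 1(303.3) = 303.3
  Q: 0 + 1(125.8) = 125.8

126 mol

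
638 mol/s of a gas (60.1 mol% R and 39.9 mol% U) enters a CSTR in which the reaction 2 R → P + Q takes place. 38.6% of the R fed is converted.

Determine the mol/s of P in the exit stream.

R reacted = 0.386 × 383.4 = 148 mol/s; ν_R = −2, so ξ = 148/2 = 74 mol/s.
Outlet amounts (n = n₀ + ν ξ):
  R: 383.4 − 2(74) = 235.4
  P: 0 + 1(74) = 74
  Q: 0 + 1(74) = 74
  U: 254.6 (inert)

74 mol/s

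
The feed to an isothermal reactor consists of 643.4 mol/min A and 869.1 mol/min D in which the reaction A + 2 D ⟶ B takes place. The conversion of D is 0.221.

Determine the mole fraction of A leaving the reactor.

D reacted = 0.221 × 869.1 = 192.1 mol/min; ν_D = −2, so ξ = 192.1/2 = 96.04 mol/min.
Outlet amounts (n = n₀ + ν ξ):
  A: 643.4 − 1(96.04) = 547.4
  D: 869.1 − 2(96.04) = 677
  B: 0 + 1(96.04) = 96.04
Total out = 1320 mol/min; y_A = 547.4 / 1320 = 0.4145.

0.415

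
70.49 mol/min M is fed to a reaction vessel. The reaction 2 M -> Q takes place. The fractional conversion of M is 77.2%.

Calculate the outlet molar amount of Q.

27.2 mol/min

M reacted = 0.772 × 70.49 = 54.42 mol/min; ν_M = −2, so ξ = 54.42/2 = 27.21 mol/min.
Outlet amounts (n = n₀ + ν ξ):
  M: 70.49 − 2(27.21) = 16.07
  Q: 0 + 1(27.21) = 27.21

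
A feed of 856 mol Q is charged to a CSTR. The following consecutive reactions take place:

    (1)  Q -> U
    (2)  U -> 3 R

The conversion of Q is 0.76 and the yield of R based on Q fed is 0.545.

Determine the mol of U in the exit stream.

Conversion of Q: Q consumed = 1ξ₁ = 0.76 × 856 → ξ₁ = 650.6 mol.
Yield of R: 3ξ₂ / 856 = 0.545 → ξ₂ = 155.5 mol.
Outlet amounts (n = n₀ + Σ ν·ξ):
  Q: 856 − 1(650.6) = 205.4
  U: 0 + 1(650.6) − 1(155.5) = 495.1
  R: 0 + 3(155.5) = 466.5

495 mol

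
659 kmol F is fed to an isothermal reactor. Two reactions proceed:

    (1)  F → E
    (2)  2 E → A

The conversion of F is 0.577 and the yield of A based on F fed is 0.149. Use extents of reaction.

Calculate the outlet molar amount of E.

Conversion of F: F consumed = 1ξ₁ = 0.577 × 659 → ξ₁ = 380.2 kmol.
Yield of A: 1ξ₂ / 659 = 0.149 → ξ₂ = 98.19 kmol.
Outlet amounts (n = n₀ + Σ ν·ξ):
  F: 659 − 1(380.2) = 278.8
  E: 0 + 1(380.2) − 2(98.19) = 183.9
  A: 0 + 1(98.19) = 98.19

184 kmol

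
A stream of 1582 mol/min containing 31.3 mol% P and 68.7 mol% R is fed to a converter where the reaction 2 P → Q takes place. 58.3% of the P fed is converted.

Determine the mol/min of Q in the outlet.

P reacted = 0.583 × 495.2 = 288.7 mol/min; ν_P = −2, so ξ = 288.7/2 = 144.3 mol/min.
Outlet amounts (n = n₀ + ν ξ):
  P: 495.2 − 2(144.3) = 206.5
  Q: 0 + 1(144.3) = 144.3
  R: 1087 (inert)

144 mol/min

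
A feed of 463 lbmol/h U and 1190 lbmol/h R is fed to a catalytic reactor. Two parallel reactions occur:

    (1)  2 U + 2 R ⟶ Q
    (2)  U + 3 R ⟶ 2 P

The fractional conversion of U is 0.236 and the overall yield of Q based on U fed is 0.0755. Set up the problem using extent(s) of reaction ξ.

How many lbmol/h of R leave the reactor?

Yield of Q: 1ξ₁ / 463 = 0.0755 → ξ₁ = 34.96 lbmol/h.
Conversion of U: 2ξ₁ + 1ξ₂ = 0.236 × 463 = 109.3 → ξ₂ = 39.36 lbmol/h.
Outlet amounts (n = n₀ + Σ ν·ξ):
  U: 463 − 2(34.96) − 1(39.36) = 353.7
  R: 1190 − 2(34.96) − 3(39.36) = 1002
  Q: 0 + 1(34.96) = 34.96
  P: 0 + 2(39.36) = 78.71

1000 lbmol/h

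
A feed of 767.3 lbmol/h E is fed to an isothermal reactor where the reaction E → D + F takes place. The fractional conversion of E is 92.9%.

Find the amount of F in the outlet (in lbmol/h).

E reacted = 0.929 × 767.3 = 712.8 lbmol/h; ν_E = −1, so ξ = 712.8/1 = 712.8 lbmol/h.
Outlet amounts (n = n₀ + ν ξ):
  E: 767.3 − 1(712.8) = 54.48
  D: 0 + 1(712.8) = 712.8
  F: 0 + 1(712.8) = 712.8

713 lbmol/h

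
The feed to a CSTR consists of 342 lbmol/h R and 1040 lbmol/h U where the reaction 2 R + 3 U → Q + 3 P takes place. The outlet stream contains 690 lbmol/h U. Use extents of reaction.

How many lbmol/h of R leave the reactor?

109 lbmol/h

For U: n = n₀ − 3ξ → 690 = 1040 − 3ξ, giving ξ = 116.7 lbmol/h.
Outlet amounts (n = n₀ + ν ξ):
  R: 342 − 2(116.7) = 108.7
  U: 1040 − 3(116.7) = 690
  Q: 0 + 1(116.7) = 116.7
  P: 0 + 3(116.7) = 350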